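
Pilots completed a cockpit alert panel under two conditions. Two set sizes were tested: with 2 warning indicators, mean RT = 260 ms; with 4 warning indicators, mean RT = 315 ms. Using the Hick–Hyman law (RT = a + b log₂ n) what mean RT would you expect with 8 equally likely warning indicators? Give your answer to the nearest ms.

370 ms

Solve the two-equation system in a and b:
  b = (315 − 260) / (log₂ 4 − log₂ 2) = 55 / (2 − 1) = 55 ms/bit
  a = 260 − 55 × 1 = 205 ms
Then RT(8) = 205 + 55 × log₂ 8 = 205 + 55 × 3 ≈ 370.000 ms.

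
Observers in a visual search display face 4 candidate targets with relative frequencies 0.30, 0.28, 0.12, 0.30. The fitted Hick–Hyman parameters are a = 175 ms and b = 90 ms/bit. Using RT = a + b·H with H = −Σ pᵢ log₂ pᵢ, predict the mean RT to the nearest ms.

348 ms

H = 0.30·log₂(1/0.30) + 0.28·log₂(1/0.28) + 0.12·log₂(1/0.12) + 0.30·log₂(1/0.30) = 1.9235 bits.
RT = 175 + 90 × 1.9235 = 348.11 ms.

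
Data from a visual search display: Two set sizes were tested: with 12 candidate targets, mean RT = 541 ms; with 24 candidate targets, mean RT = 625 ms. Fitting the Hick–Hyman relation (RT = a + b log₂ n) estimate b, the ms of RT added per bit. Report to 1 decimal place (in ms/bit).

84.0 ms/bit

b = (RT₂ − RT₁)/(log₂ n₂ − log₂ n₁) = (625 − 541)/(4.5850 − 3.5850) = 84.000 ms/bit.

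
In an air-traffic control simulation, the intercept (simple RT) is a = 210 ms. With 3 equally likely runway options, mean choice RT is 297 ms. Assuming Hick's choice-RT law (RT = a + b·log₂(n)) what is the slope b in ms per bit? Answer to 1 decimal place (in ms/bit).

3 alternatives carry log₂ 3 = 1.5850 bits; the choice cost is 297 − 210 = 87 ms, so b = 87/1.5850 = 54.891 ms/bit.

54.9 ms/bit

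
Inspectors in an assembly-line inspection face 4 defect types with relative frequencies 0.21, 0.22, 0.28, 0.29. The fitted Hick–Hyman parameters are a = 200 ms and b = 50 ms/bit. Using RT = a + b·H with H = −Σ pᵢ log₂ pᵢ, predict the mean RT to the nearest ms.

H = 0.21·log₂(1/0.21) + 0.22·log₂(1/0.22) + 0.28·log₂(1/0.28) + 0.29·log₂(1/0.29) = 1.9855 bits.
RT = 200 + 50 × 1.9855 = 299.28 ms.

299 ms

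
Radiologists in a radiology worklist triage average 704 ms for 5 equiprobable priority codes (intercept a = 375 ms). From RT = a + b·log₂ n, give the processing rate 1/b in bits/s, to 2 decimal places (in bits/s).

7.06 bits/s

Choice component = 704 − 375 = 329 ms over log₂(5) = 2.3219 bits.
b = 329 / 2.3219 = 141.693 ms/bit, so 1/b = 7.058 bits/s.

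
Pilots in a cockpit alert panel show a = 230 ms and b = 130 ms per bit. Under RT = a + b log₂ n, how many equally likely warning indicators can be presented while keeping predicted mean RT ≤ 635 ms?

8

130·log₂ n ≤ 635 − 230 = 405, giving log₂ n ≤ 3.1154 and n ≤ 8.666. The largest whole number is 8.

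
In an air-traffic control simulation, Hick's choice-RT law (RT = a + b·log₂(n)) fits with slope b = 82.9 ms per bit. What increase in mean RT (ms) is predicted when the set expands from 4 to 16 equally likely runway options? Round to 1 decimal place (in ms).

165.8 ms

Only the slope matters, since a is common to both: ΔRT = b·log₂(n₂/n₁).
log₂(16) − log₂(4) = log₂(16/4) = log₂(4) = 2.
ΔRT = 82.9 × 2.0000 = 165.800 ms.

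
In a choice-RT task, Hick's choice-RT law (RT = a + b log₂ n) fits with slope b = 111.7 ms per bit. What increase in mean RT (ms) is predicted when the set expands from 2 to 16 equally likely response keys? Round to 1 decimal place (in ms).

Only the slope matters, since a is common to both: ΔRT = b·log₂(n₂/n₁).
log₂(16) − log₂(2) = log₂(16/2) = log₂(8) = 3.
ΔRT = 111.7 × 3.0000 = 335.100 ms.

335.1 ms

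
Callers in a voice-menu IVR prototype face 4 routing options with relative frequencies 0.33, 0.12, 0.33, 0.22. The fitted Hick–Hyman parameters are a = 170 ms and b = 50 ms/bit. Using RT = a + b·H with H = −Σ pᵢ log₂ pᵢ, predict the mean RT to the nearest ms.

Entropy contributions −pᵢ log₂ pᵢ: 0.5278, 0.3671, 0.5278, 0.4806; sum H = 1.9033 bits.
RT = a + bH = 170 + 50·1.9033 = 265.16 ms.

265 ms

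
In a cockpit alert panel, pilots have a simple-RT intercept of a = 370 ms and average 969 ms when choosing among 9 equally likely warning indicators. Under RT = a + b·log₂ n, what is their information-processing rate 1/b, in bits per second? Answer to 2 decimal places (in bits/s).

5.29 bits/s

b = (969 − 370)/log₂ 9 = 599/3.1699 = 188.963 ms per bit = 0.18896 s/bit; the reciprocal is 5.292 bits/s.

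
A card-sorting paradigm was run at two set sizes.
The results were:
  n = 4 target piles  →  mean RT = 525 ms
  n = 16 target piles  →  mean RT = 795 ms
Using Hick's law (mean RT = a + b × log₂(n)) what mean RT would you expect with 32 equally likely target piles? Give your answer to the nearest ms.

Fit slope and intercept:
  b = (795 − 525) / (log₂ 16 − log₂ 4) = 270 / (4 − 2) = 135 ms/bit
  a = 525 − 135 × 2 = 255 ms
Then RT(32) = 255 + 135 × log₂ 32 = 255 + 135 × 5 ≈ 930.000 ms.

930 ms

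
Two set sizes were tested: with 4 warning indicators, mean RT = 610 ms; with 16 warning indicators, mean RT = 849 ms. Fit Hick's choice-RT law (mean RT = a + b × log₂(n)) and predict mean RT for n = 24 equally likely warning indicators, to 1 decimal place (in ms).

918.9 ms

RT is linear in log₂ n, so two points fix the line:
  b = (849 − 610) / (log₂ 16 − log₂ 4) = 239 / (4 − 2) = 119.500 ms/bit
  a = 610 − 119.500 × 2 = 371.000 ms
Then RT(24) = 371.000 + 119.500 × log₂ 24 = 371.000 + 119.500 × 4.5850 ≈ 918.903 ms.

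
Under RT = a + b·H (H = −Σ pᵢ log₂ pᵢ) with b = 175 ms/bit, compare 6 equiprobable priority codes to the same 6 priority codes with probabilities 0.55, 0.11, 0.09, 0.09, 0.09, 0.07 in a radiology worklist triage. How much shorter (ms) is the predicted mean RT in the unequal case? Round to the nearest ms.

97 ms

Equiprobable entropy H₀ = log₂ 6 = 2.5850 bits.
Skewed entropy H = −Σ pᵢ log₂ pᵢ = 2.0312 bits.
ΔRT = b·(H₀ − H) = 175 × 0.5538 = 96.91 ms.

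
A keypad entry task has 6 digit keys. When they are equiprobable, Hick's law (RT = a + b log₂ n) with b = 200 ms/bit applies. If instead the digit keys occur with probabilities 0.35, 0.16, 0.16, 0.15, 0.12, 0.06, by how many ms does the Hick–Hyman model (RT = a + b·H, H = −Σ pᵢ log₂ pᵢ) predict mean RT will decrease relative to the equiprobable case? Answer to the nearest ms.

Equiprobable entropy H₀ = log₂ 6 = 2.5850 bits.
Skewed entropy H = −Σ pᵢ log₂ pᵢ = 2.3973 bits.
ΔRT = b·(H₀ − H) = 200 × 0.1877 = 37.54 ms.

38 ms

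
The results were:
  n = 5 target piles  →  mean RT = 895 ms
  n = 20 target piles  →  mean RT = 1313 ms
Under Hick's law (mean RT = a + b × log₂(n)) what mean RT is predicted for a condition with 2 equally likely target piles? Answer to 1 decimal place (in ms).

RT is linear in log₂ n, so two points fix the line:
  b = (1313 − 895) / (log₂ 20 − log₂ 5) = 418 / (4.3219 − 2.3219) = 209.000 ms/bit
  a = 895 − 209.000 × 2.3219 = 409.717 ms
Then RT(2) = 409.717 + 209.000 × log₂ 2 = 409.717 + 209.000 × 1 ≈ 618.717 ms.

618.7 ms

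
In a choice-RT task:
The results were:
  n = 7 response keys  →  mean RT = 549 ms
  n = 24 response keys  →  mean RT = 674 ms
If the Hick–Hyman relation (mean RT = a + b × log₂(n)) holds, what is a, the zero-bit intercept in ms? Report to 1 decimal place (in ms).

351.6 ms

b = (RT₂ − RT₁)/(log₂ n₂ − log₂ n₁) = (674 − 549)/(4.5850 − 2.8074) = 70.319 ms/bit.
a = RT₁ − b·log₂ n₁ = 549 − 70.319 × 2.8074 = 351.589 ms.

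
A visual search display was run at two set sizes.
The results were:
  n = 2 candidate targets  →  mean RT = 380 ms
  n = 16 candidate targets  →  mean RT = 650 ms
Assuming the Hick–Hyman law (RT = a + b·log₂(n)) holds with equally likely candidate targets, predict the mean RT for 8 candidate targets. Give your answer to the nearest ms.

With log₂ n on the abscissa the relation is linear; from the two conditions:
  b = (650 − 380) / (log₂ 16 − log₂ 2) = 270 / (4 − 1) = 90 ms/bit
  a = 380 − 90 × 1 = 290 ms
Then RT(8) = 290 + 90 × log₂ 8 = 290 + 90 × 3 ≈ 560.000 ms.

560 ms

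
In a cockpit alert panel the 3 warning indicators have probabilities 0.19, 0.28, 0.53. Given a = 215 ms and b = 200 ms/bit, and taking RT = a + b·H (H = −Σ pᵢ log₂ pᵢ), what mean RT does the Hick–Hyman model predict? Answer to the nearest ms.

H = 0.19·log₂(1/0.19) + 0.28·log₂(1/0.28) + 0.53·log₂(1/0.53) = 1.4549 bits.
RT = 215 + 200 × 1.4549 = 505.98 ms.

506 ms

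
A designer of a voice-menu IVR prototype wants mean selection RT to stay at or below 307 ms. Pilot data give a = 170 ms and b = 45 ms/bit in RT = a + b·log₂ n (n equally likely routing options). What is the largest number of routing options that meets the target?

Set 170 + 45·log₂ n ≤ 307 → log₂ n ≤ (307 − 170)/45 = 3.0444.
So n ≤ 2^3.0444 = 8.250; the largest integer n is 8.

8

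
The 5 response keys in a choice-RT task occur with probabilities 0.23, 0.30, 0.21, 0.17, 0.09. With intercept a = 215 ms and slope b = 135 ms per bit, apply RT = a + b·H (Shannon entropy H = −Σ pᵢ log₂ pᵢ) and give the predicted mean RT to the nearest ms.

516 ms

Entropy contributions −pᵢ log₂ pᵢ: 0.4877, 0.5211, 0.4728, 0.4346, 0.3127; sum H = 2.2288 bits.
RT = a + bH = 215 + 135·2.2288 = 515.89 ms.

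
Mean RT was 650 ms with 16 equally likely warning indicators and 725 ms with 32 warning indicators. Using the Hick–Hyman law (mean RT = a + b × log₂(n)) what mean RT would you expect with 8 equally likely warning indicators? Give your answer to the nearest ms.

575 ms

Fit slope and intercept:
  b = (725 − 650) / (log₂ 32 − log₂ 16) = 75 / (5 − 4) = 75 ms/bit
  a = 650 − 75 × 4 = 350 ms
Then RT(8) = 350 + 75 × log₂ 8 = 350 + 75 × 3 ≈ 575.000 ms.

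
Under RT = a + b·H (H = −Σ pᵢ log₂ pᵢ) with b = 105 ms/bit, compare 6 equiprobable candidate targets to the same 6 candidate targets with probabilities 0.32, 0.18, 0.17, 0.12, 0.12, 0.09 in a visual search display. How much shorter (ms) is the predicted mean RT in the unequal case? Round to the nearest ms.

14 ms

The RT saving is b·ΔH. Equiprobable H₀ = log₂(6) = 2.5850 bits; with the given probabilities H = 2.4527 bits.
b·(H₀ − H) = 105 × (2.5850 − 2.4527) = 13.89 ms.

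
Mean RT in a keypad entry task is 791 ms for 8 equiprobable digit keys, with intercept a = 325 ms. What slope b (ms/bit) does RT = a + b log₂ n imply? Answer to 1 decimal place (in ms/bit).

155.3 ms/bit

b = (791 − 325) / log₂(8) = 466 / 3 = 155.333 ms/bit.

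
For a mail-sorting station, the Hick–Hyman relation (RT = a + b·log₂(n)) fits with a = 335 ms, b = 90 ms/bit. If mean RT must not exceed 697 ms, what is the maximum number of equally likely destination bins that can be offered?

16

Information budget: (697 − 335)/90 = 4.0222 bits, so n ≤ 2^4.0222 = 16.248 → at most 16.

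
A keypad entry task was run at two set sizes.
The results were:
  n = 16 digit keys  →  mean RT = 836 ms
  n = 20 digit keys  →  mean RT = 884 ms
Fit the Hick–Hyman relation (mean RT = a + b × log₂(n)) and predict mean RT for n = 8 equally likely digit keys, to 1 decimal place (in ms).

686.9 ms

RT is linear in log₂ n, so two points fix the line:
  b = (884 − 836) / (log₂ 20 − log₂ 16) = 48 / (4.3219 − 4) = 149.102 ms/bit
  a = 836 − 149.102 × 4 = 239.594 ms
Then RT(8) = 239.594 + 149.102 × log₂ 8 = 239.594 + 149.102 × 3 ≈ 686.898 ms.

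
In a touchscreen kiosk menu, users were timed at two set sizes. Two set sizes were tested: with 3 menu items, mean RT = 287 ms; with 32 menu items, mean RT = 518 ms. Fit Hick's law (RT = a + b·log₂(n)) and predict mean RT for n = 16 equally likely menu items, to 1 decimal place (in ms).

Solve the two-equation system in a and b:
  b = (518 − 287) / (log₂ 32 − log₂ 3) = 231 / (5 − 1.5850) = 67.642 ms/bit
  a = 287 − 67.642 × 1.5850 = 179.790 ms
Then RT(16) = 179.790 + 67.642 × log₂ 16 = 179.790 + 67.642 × 4 ≈ 450.358 ms.

450.4 ms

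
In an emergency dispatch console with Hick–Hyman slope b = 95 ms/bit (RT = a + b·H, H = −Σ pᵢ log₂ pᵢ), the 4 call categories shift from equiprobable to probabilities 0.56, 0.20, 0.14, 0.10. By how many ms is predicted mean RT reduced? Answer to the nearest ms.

32 ms

Equiprobable entropy H₀ = log₂ 4 = 2.0000 bits.
Skewed entropy H = −Σ pᵢ log₂ pᵢ = 1.6621 bits.
ΔRT = b·(H₀ − H) = 95 × 0.3379 = 32.10 ms.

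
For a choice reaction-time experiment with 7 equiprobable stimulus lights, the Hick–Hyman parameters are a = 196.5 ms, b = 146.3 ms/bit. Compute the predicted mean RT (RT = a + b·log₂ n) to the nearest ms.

607 ms

log₂(7) = 2.8074 bits, so RT = 196.5 + 146.3 × 2.8074 ≈ 607.216 ms.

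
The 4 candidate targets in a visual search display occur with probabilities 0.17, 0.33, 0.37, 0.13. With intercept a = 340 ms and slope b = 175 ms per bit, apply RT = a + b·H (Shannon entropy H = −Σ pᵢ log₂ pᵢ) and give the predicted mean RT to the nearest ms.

Entropy contributions −pᵢ log₂ pᵢ: 0.4346, 0.5278, 0.5307, 0.3826; sum H = 1.8758 bits.
RT = a + bH = 340 + 175·1.8758 = 668.26 ms.

668 ms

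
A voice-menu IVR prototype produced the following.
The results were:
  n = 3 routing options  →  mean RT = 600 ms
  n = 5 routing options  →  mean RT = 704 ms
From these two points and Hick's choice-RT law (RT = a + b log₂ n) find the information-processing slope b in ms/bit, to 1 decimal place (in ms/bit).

Slope: b = (704 − 600) / (log₂ 5 − log₂ 3) = 104/0.7370 = 141.119 ms/bit.

141.1 ms/bit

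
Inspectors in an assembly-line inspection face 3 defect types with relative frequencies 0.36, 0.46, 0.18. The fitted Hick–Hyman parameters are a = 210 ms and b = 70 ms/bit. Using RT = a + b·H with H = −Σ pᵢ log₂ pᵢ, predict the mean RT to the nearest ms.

H = 0.36·log₂(1/0.36) + 0.46·log₂(1/0.46) + 0.18·log₂(1/0.18) = 1.4913 bits.
RT = 210 + 70 × 1.4913 = 314.39 ms.

314 ms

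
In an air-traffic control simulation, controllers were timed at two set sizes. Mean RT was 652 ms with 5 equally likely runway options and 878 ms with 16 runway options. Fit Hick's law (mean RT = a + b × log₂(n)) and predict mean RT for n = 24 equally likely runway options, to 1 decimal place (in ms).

RT is linear in log₂ n, so two points fix the line:
  b = (878 − 652) / (log₂ 16 − log₂ 5) = 226 / (4 − 2.3219) = 134.678 ms/bit
  a = 652 − 134.678 × 2.3219 = 339.286 ms
Then RT(24) = 339.286 + 134.678 × log₂ 24 = 339.286 + 134.678 × 4.5850 ≈ 956.782 ms.

956.8 ms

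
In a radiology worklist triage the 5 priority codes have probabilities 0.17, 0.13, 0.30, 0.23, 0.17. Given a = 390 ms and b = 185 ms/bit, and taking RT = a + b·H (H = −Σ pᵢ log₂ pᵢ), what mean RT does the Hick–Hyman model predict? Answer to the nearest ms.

H = 0.17·log₂(1/0.17) + 0.13·log₂(1/0.13) + 0.30·log₂(1/0.30) + 0.23·log₂(1/0.23) + 0.17·log₂(1/0.17) = 2.2606 bits.
RT = 390 + 185 × 2.2606 = 808.21 ms.

808 ms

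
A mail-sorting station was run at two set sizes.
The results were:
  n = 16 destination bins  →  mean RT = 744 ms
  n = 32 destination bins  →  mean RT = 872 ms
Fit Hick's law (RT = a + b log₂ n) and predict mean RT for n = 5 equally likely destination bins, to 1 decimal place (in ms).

Fit slope and intercept:
  b = (872 − 744) / (log₂ 32 − log₂ 16) = 128 / (5 − 4) = 128.000 ms/bit
  a = 744 − 128.000 × 4 = 232.000 ms
Then RT(5) = 232.000 + 128.000 × log₂ 5 = 232.000 + 128.000 × 2.3219 ≈ 529.207 ms.

529.2 ms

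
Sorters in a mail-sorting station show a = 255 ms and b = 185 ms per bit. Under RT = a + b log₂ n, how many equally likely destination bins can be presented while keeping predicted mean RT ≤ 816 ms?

185·log₂ n ≤ 816 − 255 = 561, giving log₂ n ≤ 3.0324 and n ≤ 8.182. The largest whole number is 8.

8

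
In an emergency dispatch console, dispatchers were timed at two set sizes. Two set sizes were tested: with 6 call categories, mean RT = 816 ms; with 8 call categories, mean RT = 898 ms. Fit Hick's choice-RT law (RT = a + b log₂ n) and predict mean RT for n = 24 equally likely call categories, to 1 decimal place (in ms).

Solve the two-equation system in a and b:
  b = (898 − 816) / (log₂ 8 − log₂ 6) = 82 / (3 − 2.5850) = 197.573 ms/bit
  a = 816 − 197.573 × 2.5850 = 305.282 ms
Then RT(24) = 305.282 + 197.573 × log₂ 24 = 305.282 + 197.573 × 4.5850 ≈ 1211.145 ms.

1211.1 ms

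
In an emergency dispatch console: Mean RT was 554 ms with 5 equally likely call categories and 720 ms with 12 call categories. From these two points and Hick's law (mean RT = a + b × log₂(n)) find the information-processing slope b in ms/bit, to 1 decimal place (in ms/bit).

131.4 ms/bit

The slope on a log₂ axis is (720 − 554) / (3.5850 − 2.3219) = 131.430 ms/bit.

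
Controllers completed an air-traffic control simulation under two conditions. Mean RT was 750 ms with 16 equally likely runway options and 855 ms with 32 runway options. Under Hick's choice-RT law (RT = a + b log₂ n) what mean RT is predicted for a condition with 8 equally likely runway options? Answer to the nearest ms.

Fit slope and intercept:
  b = (855 − 750) / (log₂ 32 − log₂ 16) = 105 / (5 − 4) = 105 ms/bit
  a = 750 − 105 × 4 = 330 ms
Then RT(8) = 330 + 105 × log₂ 8 = 330 + 105 × 3 ≈ 645.000 ms.

645 ms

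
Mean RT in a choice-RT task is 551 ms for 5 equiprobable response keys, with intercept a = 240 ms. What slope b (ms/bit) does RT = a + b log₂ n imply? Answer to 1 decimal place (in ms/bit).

log₂(5) = 2.3219 bits.
b = (RT − a)/log₂ n = (551 − 240) / 2.3219 = 133.940 ms/bit.

133.9 ms/bit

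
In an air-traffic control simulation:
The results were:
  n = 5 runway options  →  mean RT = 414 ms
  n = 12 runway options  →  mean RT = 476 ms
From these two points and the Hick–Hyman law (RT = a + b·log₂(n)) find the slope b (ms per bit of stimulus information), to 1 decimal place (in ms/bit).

49.1 ms/bit

b = (RT₂ − RT₁)/(log₂ n₂ − log₂ n₁) = (476 − 414)/(3.5850 − 2.3219) = 49.088 ms/bit.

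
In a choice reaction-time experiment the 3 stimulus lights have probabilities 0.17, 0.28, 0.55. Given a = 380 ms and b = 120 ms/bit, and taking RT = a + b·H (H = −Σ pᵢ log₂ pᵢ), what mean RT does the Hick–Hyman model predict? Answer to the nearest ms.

H = 0.17·log₂(1/0.17) + 0.28·log₂(1/0.28) + 0.55·log₂(1/0.55) = 1.4232 bits.
RT = 380 + 120 × 1.4232 = 550.78 ms.

551 ms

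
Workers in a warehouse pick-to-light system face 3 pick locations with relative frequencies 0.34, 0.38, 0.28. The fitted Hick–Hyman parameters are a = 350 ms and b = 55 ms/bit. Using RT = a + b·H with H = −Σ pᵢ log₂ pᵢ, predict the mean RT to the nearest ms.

437 ms

H = 0.34·log₂(1/0.34) + 0.38·log₂(1/0.38) + 0.28·log₂(1/0.28) = 1.5738 bits.
RT = 350 + 55 × 1.5738 = 436.56 ms.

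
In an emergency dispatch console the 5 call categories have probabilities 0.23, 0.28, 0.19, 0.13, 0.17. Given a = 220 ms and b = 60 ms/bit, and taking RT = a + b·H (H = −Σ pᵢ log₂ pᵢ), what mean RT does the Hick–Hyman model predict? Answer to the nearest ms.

Entropy contributions −pᵢ log₂ pᵢ: 0.4877, 0.5142, 0.4552, 0.3826, 0.4346; sum H = 2.2743 bits.
RT = a + bH = 220 + 60·2.2743 = 356.46 ms.

356 ms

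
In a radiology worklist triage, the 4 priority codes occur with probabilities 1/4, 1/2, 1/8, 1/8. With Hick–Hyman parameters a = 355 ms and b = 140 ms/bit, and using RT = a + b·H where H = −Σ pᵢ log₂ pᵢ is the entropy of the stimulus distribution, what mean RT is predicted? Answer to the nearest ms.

Each term −pᵢ log₂ pᵢ: 0.25·2 + 0.5·1 + 0.125·3 + 0.125·3; summed, H = 1.750 bits.
Mean RT = a + bH = 355 + 140·1.750 = 600.00 ms.

600 ms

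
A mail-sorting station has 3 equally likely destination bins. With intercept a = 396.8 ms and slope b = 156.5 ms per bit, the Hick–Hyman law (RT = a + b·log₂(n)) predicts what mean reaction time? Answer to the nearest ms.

log₂(3) = 1.5850 bits, so RT = 396.8 + 156.5 × 1.5850 ≈ 644.847 ms.

645 ms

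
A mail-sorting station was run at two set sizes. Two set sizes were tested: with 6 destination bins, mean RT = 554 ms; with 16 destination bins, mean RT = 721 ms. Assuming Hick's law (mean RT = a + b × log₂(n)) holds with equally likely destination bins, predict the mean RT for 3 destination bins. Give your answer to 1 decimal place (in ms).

436.0 ms

Solve the two-equation system in a and b:
  b = (721 − 554) / (log₂ 16 − log₂ 6) = 167 / (4 − 2.5850) = 118.018 ms/bit
  a = 554 − 118.018 × 2.5850 = 248.928 ms
Then RT(3) = 248.928 + 118.018 × log₂ 3 = 248.928 + 118.018 × 1.5850 ≈ 435.982 ms.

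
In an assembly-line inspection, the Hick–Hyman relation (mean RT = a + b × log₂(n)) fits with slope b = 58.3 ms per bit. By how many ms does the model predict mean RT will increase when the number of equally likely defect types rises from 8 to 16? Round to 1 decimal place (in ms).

58.3 ms

ΔRT = (a + b log₂ n₂) − (a + b log₂ n₁) = b·(log₂ n₂ − log₂ n₁).
log₂(16) − log₂(8) = log₂(16/8) = log₂(2) = 1.
ΔRT = 58.3 × 1.0000 = 58.300 ms.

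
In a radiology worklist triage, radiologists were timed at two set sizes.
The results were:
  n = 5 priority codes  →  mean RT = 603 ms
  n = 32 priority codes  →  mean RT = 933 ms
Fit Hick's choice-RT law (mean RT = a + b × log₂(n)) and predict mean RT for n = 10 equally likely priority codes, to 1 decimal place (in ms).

726.2 ms

Solve the two-equation system in a and b:
  b = (933 − 603) / (log₂ 32 − log₂ 5) = 330 / (5 − 2.3219) = 123.223 ms/bit
  a = 603 − 123.223 × 2.3219 = 316.885 ms
Then RT(10) = 316.885 + 123.223 × log₂ 10 = 316.885 + 123.223 × 3.3219 ≈ 726.223 ms.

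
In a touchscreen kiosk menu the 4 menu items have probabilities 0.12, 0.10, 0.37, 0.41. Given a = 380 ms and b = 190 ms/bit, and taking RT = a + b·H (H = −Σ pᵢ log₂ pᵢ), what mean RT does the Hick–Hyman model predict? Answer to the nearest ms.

714 ms

H = 0.12·log₂(1/0.12) + 0.10·log₂(1/0.10) + 0.37·log₂(1/0.37) + 0.41·log₂(1/0.41) = 1.7574 bits.
RT = 380 + 190 × 1.7574 = 713.90 ms.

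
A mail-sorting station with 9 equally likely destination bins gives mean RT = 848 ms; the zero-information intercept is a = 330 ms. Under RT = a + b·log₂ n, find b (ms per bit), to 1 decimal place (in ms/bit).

163.4 ms/bit

b = (848 − 330) / log₂(9) = 518 / 3.1699 = 163.411 ms/bit.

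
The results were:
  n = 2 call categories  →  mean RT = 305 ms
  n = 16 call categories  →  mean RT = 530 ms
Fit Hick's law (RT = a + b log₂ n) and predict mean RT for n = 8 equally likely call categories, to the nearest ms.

455 ms

RT is linear in log₂ n, so two points fix the line:
  b = (530 − 305) / (log₂ 16 − log₂ 2) = 225 / (4 − 1) = 75 ms/bit
  a = 305 − 75 × 1 = 230 ms
Then RT(8) = 230 + 75 × log₂ 8 = 230 + 75 × 3 ≈ 455.000 ms.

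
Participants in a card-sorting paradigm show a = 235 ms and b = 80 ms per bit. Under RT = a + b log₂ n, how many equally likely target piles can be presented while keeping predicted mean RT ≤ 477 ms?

80·log₂ n ≤ 477 − 235 = 242, giving log₂ n ≤ 3.0250 and n ≤ 8.140. The largest whole number is 8.

8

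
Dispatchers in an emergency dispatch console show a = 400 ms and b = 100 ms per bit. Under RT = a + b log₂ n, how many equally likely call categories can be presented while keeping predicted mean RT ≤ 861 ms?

24

Set 400 + 100·log₂ n ≤ 861 → log₂ n ≤ (861 − 400)/100 = 4.6100.
So n ≤ 2^4.6100 = 24.420; the largest integer n is 24.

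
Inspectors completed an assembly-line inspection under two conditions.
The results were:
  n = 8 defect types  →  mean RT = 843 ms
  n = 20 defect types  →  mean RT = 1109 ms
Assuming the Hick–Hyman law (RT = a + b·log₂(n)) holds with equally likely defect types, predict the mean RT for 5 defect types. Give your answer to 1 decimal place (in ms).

Fit slope and intercept:
  b = (1109 − 843) / (log₂ 20 − log₂ 8) = 266 / (4.3219 − 3) = 201.221 ms/bit
  a = 843 − 201.221 × 3 = 239.336 ms
Then RT(5) = 239.336 + 201.221 × log₂ 5 = 239.336 + 201.221 × 2.3219 ≈ 706.558 ms.

706.6 ms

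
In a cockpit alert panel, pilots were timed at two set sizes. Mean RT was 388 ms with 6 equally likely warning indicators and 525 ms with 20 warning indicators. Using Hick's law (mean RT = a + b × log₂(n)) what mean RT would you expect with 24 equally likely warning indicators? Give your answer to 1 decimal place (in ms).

545.7 ms

Solve the two-equation system in a and b:
  b = (525 − 388) / (log₂ 20 − log₂ 6) = 137 / (4.3219 − 2.5850) = 78.873 ms/bit
  a = 388 − 78.873 × 2.5850 = 184.116 ms
Then RT(24) = 184.116 + 78.873 × log₂ 24 = 184.116 + 78.873 × 4.5850 ≈ 545.746 ms.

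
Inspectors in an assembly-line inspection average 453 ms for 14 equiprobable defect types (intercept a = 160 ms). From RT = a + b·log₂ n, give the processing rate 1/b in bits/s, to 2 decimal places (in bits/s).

b = (453 − 160)/log₂ 14 = 293/3.8074 = 76.956 ms per bit = 0.07696 s/bit; the reciprocal is 12.994 bits/s.

12.99 bits/s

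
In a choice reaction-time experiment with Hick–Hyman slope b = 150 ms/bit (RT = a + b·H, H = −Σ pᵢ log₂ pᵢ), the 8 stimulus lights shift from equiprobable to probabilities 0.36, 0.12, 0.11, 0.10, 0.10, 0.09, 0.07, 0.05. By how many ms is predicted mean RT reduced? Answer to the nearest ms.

The RT saving is b·ΔH. Equiprobable H₀ = log₂(8) = 3.0000 bits; with the given probabilities H = 2.7097 bits.
b·(H₀ − H) = 150 × (3.0000 − 2.7097) = 43.55 ms.

44 ms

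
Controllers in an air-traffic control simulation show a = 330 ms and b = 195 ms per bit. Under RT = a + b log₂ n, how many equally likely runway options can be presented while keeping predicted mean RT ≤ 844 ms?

195·log₂ n ≤ 844 − 330 = 514, giving log₂ n ≤ 2.6359 and n ≤ 6.216. The largest whole number is 6.

6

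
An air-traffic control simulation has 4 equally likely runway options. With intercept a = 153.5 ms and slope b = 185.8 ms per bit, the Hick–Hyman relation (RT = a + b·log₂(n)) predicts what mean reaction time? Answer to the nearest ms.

log₂(4) = 2 bits, so RT = 153.5 + 185.8 × 2 ≈ 525.100 ms.

525 ms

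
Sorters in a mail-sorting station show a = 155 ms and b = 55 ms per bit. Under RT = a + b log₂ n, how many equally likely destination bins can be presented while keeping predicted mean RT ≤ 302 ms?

6

Information budget: (302 − 155)/55 = 2.6727 bits, so n ≤ 2^2.6727 = 6.376 → at most 6.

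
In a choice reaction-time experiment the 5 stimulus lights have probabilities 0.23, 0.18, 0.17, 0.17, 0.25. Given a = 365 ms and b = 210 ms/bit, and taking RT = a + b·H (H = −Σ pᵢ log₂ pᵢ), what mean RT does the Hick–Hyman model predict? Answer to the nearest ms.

H = 0.23·log₂(1/0.23) + 0.18·log₂(1/0.18) + 0.17·log₂(1/0.17) + 0.17·log₂(1/0.17) + 0.25·log₂(1/0.25) = 2.3021 bits.
RT = 365 + 210 × 2.3021 = 848.45 ms.

848 ms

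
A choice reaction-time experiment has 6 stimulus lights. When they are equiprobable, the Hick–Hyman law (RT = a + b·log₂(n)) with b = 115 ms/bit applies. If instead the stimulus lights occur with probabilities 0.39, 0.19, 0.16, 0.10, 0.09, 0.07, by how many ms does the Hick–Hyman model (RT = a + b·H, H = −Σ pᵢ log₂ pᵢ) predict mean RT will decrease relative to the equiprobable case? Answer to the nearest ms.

30 ms

Equiprobable entropy H₀ = log₂ 6 = 2.5850 bits.
Skewed entropy H = −Σ pᵢ log₂ pᵢ = 2.3214 bits.
ΔRT = b·(H₀ − H) = 115 × 0.2635 = 30.30 ms.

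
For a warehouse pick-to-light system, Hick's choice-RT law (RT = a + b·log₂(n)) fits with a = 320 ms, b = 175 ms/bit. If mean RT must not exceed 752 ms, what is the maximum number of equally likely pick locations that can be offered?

175·log₂ n ≤ 752 − 320 = 432, giving log₂ n ≤ 2.4686 and n ≤ 5.535. The largest whole number is 5.

5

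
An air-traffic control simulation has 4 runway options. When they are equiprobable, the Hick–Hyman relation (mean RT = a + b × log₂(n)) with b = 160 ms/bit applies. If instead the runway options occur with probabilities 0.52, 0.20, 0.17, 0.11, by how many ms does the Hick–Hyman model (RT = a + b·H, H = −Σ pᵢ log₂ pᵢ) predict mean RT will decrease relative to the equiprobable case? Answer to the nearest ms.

The RT saving is b·ΔH. Equiprobable H₀ = log₂(4) = 2.0000 bits; with the given probabilities H = 1.7398 bits.
b·(H₀ − H) = 160 × (2.0000 − 1.7398) = 41.63 ms.

42 ms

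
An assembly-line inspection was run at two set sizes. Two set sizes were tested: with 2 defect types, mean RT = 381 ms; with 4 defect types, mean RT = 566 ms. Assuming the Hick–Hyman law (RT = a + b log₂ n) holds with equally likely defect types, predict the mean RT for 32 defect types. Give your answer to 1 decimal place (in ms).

1121.0 ms

With log₂ n on the abscissa the relation is linear; from the two conditions:
  b = (566 − 381) / (log₂ 4 − log₂ 2) = 185 / (2 − 1) = 185.000 ms/bit
  a = 381 − 185.000 × 1 = 196.000 ms
Then RT(32) = 196.000 + 185.000 × log₂ 32 = 196.000 + 185.000 × 5 ≈ 1121.000 ms.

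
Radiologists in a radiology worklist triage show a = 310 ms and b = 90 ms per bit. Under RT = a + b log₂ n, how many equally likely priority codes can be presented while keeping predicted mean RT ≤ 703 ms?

Information budget: (703 − 310)/90 = 4.3667 bits, so n ≤ 2^4.3667 = 20.630 → at most 20.

20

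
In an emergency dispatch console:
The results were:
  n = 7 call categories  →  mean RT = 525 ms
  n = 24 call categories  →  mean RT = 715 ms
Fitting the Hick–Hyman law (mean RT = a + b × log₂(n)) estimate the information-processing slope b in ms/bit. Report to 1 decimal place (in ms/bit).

The slope on a log₂ axis is (715 − 525) / (4.5850 − 2.8074) = 106.885 ms/bit.

106.9 ms/bit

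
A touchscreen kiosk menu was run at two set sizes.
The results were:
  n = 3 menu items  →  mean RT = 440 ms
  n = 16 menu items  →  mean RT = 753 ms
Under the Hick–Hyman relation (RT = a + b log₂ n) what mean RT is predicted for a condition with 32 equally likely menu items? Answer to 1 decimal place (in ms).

RT is linear in log₂ n, so two points fix the line:
  b = (753 − 440) / (log₂ 16 − log₂ 3) = 313 / (4 − 1.5850) = 129.605 ms/bit
  a = 440 − 129.605 × 1.5850 = 234.582 ms
Then RT(32) = 234.582 + 129.605 × log₂ 32 = 234.582 + 129.605 × 5 ≈ 882.605 ms.

882.6 ms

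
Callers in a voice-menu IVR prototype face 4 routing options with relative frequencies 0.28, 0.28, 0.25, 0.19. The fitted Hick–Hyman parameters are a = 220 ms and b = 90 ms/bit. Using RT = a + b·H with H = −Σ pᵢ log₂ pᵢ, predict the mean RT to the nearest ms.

H = 0.28·log₂(1/0.28) + 0.28·log₂(1/0.28) + 0.25·log₂(1/0.25) + 0.19·log₂(1/0.19) = 1.9837 bits.
RT = 220 + 90 × 1.9837 = 398.53 ms.

399 ms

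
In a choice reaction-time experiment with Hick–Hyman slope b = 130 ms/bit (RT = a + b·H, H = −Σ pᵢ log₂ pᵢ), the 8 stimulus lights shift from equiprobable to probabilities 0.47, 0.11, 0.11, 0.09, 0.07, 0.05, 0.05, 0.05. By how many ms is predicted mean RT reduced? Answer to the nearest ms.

The RT saving is b·ΔH. Equiprobable H₀ = log₂(8) = 3.0000 bits; with the given probabilities H = 2.4420 bits.
b·(H₀ − H) = 130 × (3.0000 − 2.4420) = 72.54 ms.

73 ms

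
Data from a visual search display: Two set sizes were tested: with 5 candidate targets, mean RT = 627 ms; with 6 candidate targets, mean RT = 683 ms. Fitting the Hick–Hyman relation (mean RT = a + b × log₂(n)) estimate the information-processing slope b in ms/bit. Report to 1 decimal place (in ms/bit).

212.9 ms/bit

b = (RT₂ − RT₁)/(log₂ n₂ − log₂ n₁) = (683 − 627)/(2.5850 − 2.3219) = 212.900 ms/bit.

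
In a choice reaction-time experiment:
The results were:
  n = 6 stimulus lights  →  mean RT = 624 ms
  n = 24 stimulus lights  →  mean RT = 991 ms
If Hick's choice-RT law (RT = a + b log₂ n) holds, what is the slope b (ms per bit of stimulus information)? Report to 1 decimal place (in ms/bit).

183.5 ms/bit

The slope on a log₂ axis is (991 − 624) / (4.5850 − 2.5850) = 183.500 ms/bit.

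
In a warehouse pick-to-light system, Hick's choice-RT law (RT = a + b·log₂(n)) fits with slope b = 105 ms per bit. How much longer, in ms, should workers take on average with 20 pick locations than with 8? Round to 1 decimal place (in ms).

The intercept a cancels: ΔRT = b·(log₂ n₂ − log₂ n₁) = b·log₂(n₂/n₁).
log₂(20) − log₂(8) = 4.3219 − 3 = 1.3219.
ΔRT = 105 × 1.3219 = 138.802 ms.

138.8 ms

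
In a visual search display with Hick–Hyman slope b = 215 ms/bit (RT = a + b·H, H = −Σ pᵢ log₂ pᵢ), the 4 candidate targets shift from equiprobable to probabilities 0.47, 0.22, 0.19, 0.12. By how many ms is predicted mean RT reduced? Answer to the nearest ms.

Equiprobable entropy H₀ = log₂ 4 = 2.0000 bits.
Skewed entropy H = −Σ pᵢ log₂ pᵢ = 1.8148 bits.
ΔRT = b·(H₀ − H) = 215 × 0.1852 = 39.81 ms.

40 ms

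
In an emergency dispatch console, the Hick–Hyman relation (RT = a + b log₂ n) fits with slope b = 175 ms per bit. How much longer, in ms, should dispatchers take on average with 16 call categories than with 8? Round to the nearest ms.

Only the slope matters, since a is common to both: ΔRT = b·log₂(n₂/n₁).
log₂(16) − log₂(8) = log₂(16/8) = log₂(2) = 1.
ΔRT = 175 × 1.0000 = 175.000 ms.

175 ms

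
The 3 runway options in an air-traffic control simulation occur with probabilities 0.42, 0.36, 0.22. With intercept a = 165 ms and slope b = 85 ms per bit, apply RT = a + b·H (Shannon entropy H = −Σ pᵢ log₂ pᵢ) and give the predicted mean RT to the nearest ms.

Entropy contributions −pᵢ log₂ pᵢ: 0.5256, 0.5306, 0.4806; sum H = 1.5368 bits.
RT = a + bH = 165 + 85·1.5368 = 295.63 ms.

296 ms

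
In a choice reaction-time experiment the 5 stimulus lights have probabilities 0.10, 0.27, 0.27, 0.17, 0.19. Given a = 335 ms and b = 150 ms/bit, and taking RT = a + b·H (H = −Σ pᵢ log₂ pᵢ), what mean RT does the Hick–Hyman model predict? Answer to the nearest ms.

H = 0.10·log₂(1/0.10) + 0.27·log₂(1/0.27) + 0.27·log₂(1/0.27) + 0.17·log₂(1/0.17) + 0.19·log₂(1/0.19) = 2.2420 bits.
RT = 335 + 150 × 2.2420 = 671.31 ms.

671 ms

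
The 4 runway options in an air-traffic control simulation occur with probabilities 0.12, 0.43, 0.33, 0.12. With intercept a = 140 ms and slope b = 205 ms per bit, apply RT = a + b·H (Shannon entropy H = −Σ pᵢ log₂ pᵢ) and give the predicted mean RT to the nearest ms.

506 ms

H = 0.12·log₂(1/0.12) + 0.43·log₂(1/0.43) + 0.33·log₂(1/0.33) + 0.12·log₂(1/0.12) = 1.7855 bits.
RT = 140 + 205 × 1.7855 = 506.03 ms.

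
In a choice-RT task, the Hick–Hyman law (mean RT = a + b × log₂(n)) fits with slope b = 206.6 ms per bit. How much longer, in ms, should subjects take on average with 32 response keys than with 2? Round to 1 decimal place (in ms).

Only the slope matters, since a is common to both: ΔRT = b·log₂(n₂/n₁).
log₂(32) − log₂(2) = log₂(32/2) = log₂(16) = 4.
ΔRT = 206.6 × 4.0000 = 826.400 ms.

826.4 ms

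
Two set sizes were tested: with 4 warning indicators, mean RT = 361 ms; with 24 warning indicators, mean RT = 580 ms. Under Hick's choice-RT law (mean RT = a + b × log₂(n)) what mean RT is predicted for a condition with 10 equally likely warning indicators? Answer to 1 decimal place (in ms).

473.0 ms

With log₂ n on the abscissa the relation is linear; from the two conditions:
  b = (580 − 361) / (log₂ 24 − log₂ 4) = 219 / (4.5850 − 2) = 84.721 ms/bit
  a = 361 − 84.721 × 2 = 191.558 ms
Then RT(10) = 191.558 + 84.721 × log₂ 10 = 191.558 + 84.721 × 3.3219 ≈ 472.995 ms.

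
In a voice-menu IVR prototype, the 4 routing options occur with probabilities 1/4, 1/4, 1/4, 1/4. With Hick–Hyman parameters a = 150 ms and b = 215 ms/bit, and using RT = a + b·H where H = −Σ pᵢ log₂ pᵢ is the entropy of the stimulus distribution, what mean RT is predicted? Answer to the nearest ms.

580 ms

H = −Σ pᵢ log₂ pᵢ = 0.25·2 + 0.25·2 + 0.25·2 + 0.25·2 = 2.000 bits.
RT = 150 + 215 × 2.000 = 580.00 ms.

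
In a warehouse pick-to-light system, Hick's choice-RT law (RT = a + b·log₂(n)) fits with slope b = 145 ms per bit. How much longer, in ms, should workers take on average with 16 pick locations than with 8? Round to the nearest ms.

145 ms

Only the slope matters, since a is common to both: ΔRT = b·log₂(n₂/n₁).
log₂(16) − log₂(8) = log₂(16/8) = log₂(2) = 1.
ΔRT = 145 × 1.0000 = 145.000 ms.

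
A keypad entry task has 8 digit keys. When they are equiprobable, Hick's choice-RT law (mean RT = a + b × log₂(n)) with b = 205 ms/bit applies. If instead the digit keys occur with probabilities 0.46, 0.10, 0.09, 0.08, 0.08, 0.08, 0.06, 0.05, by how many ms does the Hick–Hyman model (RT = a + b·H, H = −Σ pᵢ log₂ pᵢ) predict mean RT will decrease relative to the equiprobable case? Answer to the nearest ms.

104 ms

Equiprobable entropy H₀ = log₂ 8 = 3.0000 bits.
Skewed entropy H = −Σ pᵢ log₂ pᵢ = 2.4943 bits.
ΔRT = b·(H₀ − H) = 205 × 0.5057 = 103.66 ms.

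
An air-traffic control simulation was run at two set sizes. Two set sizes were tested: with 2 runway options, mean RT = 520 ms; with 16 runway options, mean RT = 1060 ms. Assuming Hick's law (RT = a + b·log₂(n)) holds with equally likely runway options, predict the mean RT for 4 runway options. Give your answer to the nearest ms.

Solve the two-equation system in a and b:
  b = (1060 − 520) / (log₂ 16 − log₂ 2) = 540 / (4 − 1) = 180 ms/bit
  a = 520 − 180 × 1 = 340 ms
Then RT(4) = 340 + 180 × log₂ 4 = 340 + 180 × 2 ≈ 700.000 ms.

700 ms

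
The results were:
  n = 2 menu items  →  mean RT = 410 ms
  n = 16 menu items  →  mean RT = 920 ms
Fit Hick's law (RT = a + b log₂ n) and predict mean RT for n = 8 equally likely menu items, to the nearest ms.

750 ms

Solve the two-equation system in a and b:
  b = (920 − 410) / (log₂ 16 − log₂ 2) = 510 / (4 − 1) = 170 ms/bit
  a = 410 − 170 × 1 = 240 ms
Then RT(8) = 240 + 170 × log₂ 8 = 240 + 170 × 3 ≈ 750.000 ms.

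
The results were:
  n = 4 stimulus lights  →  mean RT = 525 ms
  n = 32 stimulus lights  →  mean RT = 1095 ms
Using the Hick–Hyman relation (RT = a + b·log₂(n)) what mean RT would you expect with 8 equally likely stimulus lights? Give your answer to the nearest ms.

RT is linear in log₂ n, so two points fix the line:
  b = (1095 − 525) / (log₂ 32 − log₂ 4) = 570 / (5 − 2) = 190 ms/bit
  a = 525 − 190 × 2 = 145 ms
Then RT(8) = 145 + 190 × log₂ 8 = 145 + 190 × 3 ≈ 715.000 ms.

715 ms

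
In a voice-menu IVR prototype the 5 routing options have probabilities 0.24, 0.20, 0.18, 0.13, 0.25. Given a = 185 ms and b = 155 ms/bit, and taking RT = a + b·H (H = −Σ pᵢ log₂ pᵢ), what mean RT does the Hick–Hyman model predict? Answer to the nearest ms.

Entropy contributions −pᵢ log₂ pᵢ: 0.4941, 0.4644, 0.4453, 0.3826, 0.5000; sum H = 2.2865 bits.
RT = a + bH = 185 + 155·2.2865 = 539.40 ms.

539 ms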